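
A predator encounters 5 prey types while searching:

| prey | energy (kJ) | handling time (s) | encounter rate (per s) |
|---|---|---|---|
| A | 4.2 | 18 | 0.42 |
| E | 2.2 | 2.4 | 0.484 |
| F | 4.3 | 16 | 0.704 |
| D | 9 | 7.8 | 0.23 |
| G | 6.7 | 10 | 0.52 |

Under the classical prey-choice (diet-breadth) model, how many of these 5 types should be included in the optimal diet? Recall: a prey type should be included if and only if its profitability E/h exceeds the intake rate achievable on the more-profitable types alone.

2

Profitabilities (E/h, kJ/s): D 1.15, E 0.917, G 0.67, F 0.269, A 0.233. Add prey in this order while the next type's profitability exceeds the intake rate on those already taken.
Rate on top 1: 0.7409. E: 0.917 > 0.7409 → include.
Rate on top 2: 0.7925. G: 0.67 < 0.7925 → exclude; stop.
Optimal diet: D, E — 2 of 5 types.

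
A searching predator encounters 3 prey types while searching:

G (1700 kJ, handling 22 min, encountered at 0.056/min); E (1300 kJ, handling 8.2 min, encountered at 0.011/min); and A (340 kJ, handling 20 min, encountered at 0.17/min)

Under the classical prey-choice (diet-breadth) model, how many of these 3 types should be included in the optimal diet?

Profitabilities (E/h, kJ/min): E 159, G 77.3, A 17. Add prey in this order while the next type's profitability exceeds the intake rate on those already taken.
Rate on top 1: 13.12. G: 77.3 > 13.12 → include.
Rate on top 2: 47.15. A: 17 < 47.15 → exclude; stop.
Optimal diet: E, G — 2 of 3 types.

2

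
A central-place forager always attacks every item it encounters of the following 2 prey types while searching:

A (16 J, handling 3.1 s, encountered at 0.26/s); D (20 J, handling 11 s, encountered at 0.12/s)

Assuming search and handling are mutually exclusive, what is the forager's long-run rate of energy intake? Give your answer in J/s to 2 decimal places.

R = (0.26×16 + 0.12×20) / (1 + 0.26×3.1 + 0.12×11) = 6.56/3.126 = 2.099 J/s.

2.10 J/s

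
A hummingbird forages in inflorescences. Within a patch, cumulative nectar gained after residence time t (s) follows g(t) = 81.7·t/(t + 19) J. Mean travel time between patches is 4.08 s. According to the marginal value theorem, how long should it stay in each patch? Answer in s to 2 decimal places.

Optimal t* satisfies g'(t*) = g(t*)/(T + t*).
g'(t) = 81.7·19/(t + 19)². Setting 81.7·19/(t+19)² = 81.7t/[(t+19)(4.08+t)] gives 19(4.08+t) = t(t+19), so t² = 19×4.08 = 77.52.
t* = √77.52 = 8.805 s.

8.80 s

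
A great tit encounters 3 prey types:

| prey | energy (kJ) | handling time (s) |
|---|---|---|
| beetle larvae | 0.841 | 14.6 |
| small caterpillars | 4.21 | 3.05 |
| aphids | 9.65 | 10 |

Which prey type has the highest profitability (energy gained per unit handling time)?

Profitability E/h (kJ/s): beetle larvae = 0.841/14.6 = 0.0576, small caterpillars = 4.21/3.05 = 1.38, aphids = 9.65/10 = 0.965.
Ranked: small caterpillars > aphids > beetle larvae.

small caterpillars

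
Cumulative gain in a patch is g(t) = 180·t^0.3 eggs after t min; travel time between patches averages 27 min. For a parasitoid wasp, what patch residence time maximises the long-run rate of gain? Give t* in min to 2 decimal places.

By the marginal value theorem, leave when the instantaneous gain rate g'(t) equals the habitat-wide average g(t)/(T + t).
g'(t) = 0.3·180·t^-0.7. Setting 0.3·180·t^-0.7 = 180·t^0.3/(27+t) gives 0.3(27+t) = t, so 0.70·t = 0.3×27.
t* = 0.3×27/0.70 = 11.57 min.

11.57 min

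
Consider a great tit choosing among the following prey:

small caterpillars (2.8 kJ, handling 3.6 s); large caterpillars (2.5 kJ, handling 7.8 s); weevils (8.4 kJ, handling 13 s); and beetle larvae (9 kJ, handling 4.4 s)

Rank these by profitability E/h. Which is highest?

In descending order of E/h:
beetle larvae: 9/4.4 = 2.05 kJ/s
small caterpillars: 2.8/3.6 = 0.778 kJ/s
weevils: 8.4/13 = 0.646 kJ/s
large caterpillars: 2.5/7.8 = 0.321 kJ/s

beetle larvae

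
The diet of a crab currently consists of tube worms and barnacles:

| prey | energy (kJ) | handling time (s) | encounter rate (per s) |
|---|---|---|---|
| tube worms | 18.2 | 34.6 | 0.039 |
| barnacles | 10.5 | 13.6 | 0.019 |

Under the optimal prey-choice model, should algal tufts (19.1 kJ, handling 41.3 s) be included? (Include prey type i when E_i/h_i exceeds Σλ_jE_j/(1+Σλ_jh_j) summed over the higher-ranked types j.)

On tube worms and barnacles alone, R = ΣλE/(1+Σλh) = 0.9093/2.608 = 0.3487 kJ/s.
Profitability of algal tufts: 19.1/41.3 = 0.4625 kJ/s.
0.4625 > 0.3487, so adding algal tufts raises the average — include it.

Yes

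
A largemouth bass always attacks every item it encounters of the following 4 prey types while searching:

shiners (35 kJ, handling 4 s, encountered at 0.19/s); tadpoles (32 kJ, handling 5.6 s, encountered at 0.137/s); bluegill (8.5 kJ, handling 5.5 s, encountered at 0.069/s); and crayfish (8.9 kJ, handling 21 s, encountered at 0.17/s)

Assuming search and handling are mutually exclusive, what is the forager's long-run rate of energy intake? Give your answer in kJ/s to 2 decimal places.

2.03 kJ/s

Energy encountered per unit search time: 0.19×35 + 0.137×32 + 0.069×8.5 + 0.17×8.9 = 13.13 kJ/s.
Handling time per unit search time: 0.19×4 + 0.137×5.6 + 0.069×5.5 + 0.17×21 = 5.477.
Rate = 13.13/(1 + 5.477) = 2.028 kJ/s.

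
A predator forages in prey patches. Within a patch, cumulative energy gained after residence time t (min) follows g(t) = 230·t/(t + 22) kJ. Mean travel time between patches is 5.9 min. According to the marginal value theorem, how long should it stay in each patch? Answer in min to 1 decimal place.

11.4 min

Optimal t* satisfies g'(t*) = g(t*)/(T + t*).
g'(t) = 230·22/(t + 22)². Setting 230·22/(t+22)² = 230t/[(t+22)(5.9+t)] gives 22(5.9+t) = t(t+22), so t² = 22×5.9 = 129.8.
t* = √129.8 = 11.39 min.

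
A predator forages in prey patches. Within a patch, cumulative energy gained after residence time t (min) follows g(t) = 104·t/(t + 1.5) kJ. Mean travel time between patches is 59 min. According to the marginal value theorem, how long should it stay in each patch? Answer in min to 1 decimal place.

9.4 min

By the marginal value theorem, leave when the instantaneous gain rate g'(t) equals the habitat-wide average g(t)/(T + t).
g'(t) = 104·1.5/(t + 1.5)². Setting 104·1.5/(t+1.5)² = 104t/[(t+1.5)(59+t)] gives 1.5(59+t) = t(t+1.5), so t² = 1.5×59 = 88.5.
t* = √88.5 = 9.407 min.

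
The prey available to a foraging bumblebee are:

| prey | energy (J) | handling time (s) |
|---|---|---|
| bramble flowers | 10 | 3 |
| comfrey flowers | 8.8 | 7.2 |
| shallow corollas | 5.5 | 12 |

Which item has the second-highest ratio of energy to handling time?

In descending order of E/h:
bramble flowers: 10/3 = 3.33 J/s
comfrey flowers: 8.8/7.2 = 1.22 J/s
shallow corollas: 5.5/12 = 0.458 J/s

comfrey flowers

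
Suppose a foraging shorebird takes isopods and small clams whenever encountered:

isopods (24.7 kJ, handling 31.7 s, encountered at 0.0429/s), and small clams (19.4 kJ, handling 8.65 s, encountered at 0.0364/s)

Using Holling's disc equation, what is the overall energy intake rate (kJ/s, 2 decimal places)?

R = (0.0429×24.7 + 0.0364×19.4) / (1 + 0.0429×31.7 + 0.0364×8.65) = 1.766/2.675 = 0.6602 kJ/s.

0.66 kJ/s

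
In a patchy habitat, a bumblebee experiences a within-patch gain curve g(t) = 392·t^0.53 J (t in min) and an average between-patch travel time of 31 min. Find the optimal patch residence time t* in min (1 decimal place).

Maximise g(t)/(T+t): set derivative to zero → g'(t)(T+t) = g(t).
g'(t) = 0.53·392·t^-0.47. Setting 0.53·392·t^-0.47 = 392·t^0.53/(31+t) gives 0.53(31+t) = t, so 0.47·t = 0.53×31.
t* = 0.53×31/0.47 = 34.96 min.

35.0 min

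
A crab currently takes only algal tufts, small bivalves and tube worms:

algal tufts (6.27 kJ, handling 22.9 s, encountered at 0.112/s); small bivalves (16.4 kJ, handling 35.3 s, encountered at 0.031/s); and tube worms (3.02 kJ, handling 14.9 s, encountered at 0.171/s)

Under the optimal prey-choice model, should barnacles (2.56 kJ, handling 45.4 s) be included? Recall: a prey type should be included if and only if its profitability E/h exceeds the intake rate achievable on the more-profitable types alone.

Intake rate on the current diet: R = (0.112×6.27 + 0.031×16.4 + 0.171×3.02) / (1 + 0.112×22.9 + 0.031×35.3 + 0.171×14.9) = 1.727/7.207 = 0.2396 kJ/s.
Profitability of barnacles: 2.56/45.4 = 0.05639 kJ/s.
0.05639 < 0.2396, so adding barnacles would lower the average — exclude it.

No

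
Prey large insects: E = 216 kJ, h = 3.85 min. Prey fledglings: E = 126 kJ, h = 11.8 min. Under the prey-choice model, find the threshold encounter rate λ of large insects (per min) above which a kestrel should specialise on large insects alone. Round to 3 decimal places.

The zero-one rule: include fledglings iff E₂/h₂ > λE₁/(1+λh₁). Equality gives the switch point.
λE₁h₂ = E₂ + λE₂h₁ ⇒ λ = E₂/(E₁h₂ − E₂h₁) = 126/(2549 − 485.1) = 0.06106 per min.

0.061 per min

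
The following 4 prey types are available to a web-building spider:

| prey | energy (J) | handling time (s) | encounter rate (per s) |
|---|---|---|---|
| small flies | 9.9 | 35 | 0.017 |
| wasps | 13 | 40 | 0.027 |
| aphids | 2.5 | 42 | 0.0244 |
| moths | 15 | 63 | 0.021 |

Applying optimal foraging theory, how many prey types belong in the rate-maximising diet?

3

Profitabilities (E/h, J/s): wasps 0.325, small flies 0.283, moths 0.238, aphids 0.0595. Add prey in this order while the next type's profitability exceeds the intake rate on those already taken.
Rate on top 1: 0.1687. small flies: 0.283 > 0.1687 → include.
Rate on top 2: 0.1941. moths: 0.238 > 0.1941 → include.
Rate on top 3: 0.2087. aphids: 0.0595 < 0.2087 → exclude; stop.
Optimal diet: wasps, small flies, moths — 3 of 4 types.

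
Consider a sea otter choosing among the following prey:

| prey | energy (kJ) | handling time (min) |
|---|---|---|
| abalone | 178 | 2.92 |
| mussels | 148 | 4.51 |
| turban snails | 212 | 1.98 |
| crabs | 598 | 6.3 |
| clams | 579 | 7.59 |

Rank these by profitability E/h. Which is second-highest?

Profitability E/h (kJ/min): abalone = 178/2.92 = 61, mussels = 148/4.51 = 32.8, turban snails = 212/1.98 = 107, crabs = 598/6.3 = 94.9, clams = 579/7.59 = 76.3.
Ranked: turban snails > crabs > clams > abalone > mussels.

crabs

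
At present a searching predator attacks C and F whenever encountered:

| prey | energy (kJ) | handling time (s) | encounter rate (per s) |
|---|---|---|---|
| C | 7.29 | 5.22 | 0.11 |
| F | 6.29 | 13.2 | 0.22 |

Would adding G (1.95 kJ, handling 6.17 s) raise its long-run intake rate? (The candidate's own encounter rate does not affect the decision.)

Intake rate on the current diet: R = (0.11×7.29 + 0.22×6.29) / (1 + 0.11×5.22 + 0.22×13.2) = 2.186/4.478 = 0.4881 kJ/s.
Profitability of G: 1.95/6.17 = 0.316 kJ/s.
0.316 < 0.4881, so adding G would lower the average — exclude it.

No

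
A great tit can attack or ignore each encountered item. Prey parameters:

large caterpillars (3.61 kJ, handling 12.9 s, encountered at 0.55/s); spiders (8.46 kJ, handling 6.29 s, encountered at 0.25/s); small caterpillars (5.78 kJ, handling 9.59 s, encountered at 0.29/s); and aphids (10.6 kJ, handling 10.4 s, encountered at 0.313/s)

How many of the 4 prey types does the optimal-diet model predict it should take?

Rank by E/h (kJ/s): spiders 1.34, aphids 1.02, small caterpillars 0.603, large caterpillars 0.28. Include each in turn until the next type's E/h falls below the running intake rate.
Rate on top 1: 0.8222. aphids: 1.02 > 0.8222 → include.
Rate on top 2: 0.9322. small caterpillars: 0.603 < 0.9322 → exclude; stop.
Optimal diet: spiders, aphids — 2 of 4 types.

2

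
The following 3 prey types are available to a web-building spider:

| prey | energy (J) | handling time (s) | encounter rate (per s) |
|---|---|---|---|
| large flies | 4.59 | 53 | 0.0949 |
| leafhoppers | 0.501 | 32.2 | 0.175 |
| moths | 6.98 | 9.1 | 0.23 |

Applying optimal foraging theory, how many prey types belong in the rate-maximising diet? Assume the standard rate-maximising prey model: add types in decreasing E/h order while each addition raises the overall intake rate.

1

Profitabilities (E/h, J/s): moths 0.767, large flies 0.0866, leafhoppers 0.0156. Add prey in this order while the next type's profitability exceeds the intake rate on those already taken.
Rate on top 1: 0.519. large flies: 0.0866 < 0.519 → exclude; stop.
Optimal diet: moths — 1 of 3 types.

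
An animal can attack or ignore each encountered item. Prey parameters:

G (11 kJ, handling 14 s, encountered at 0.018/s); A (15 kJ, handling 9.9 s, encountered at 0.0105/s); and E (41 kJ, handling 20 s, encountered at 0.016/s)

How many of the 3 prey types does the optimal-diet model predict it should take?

Rank by E/h (kJ/s): E 2.05, A 1.52, G 0.786. Include each in turn until the next type's E/h falls below the running intake rate.
Rate on top 1: 0.497. A: 1.52 > 0.497 → include.
Rate on top 2: 0.5713. G: 0.786 > 0.5713 → include.
Optimal diet: E, A, G — 3 of 3 types.

3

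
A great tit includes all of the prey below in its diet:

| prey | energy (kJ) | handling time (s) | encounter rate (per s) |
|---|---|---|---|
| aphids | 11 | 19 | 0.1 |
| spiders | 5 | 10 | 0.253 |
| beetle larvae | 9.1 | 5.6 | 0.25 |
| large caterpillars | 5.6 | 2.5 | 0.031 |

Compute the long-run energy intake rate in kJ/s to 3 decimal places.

0.697 kJ/s

Energy encountered per unit search time: 0.1×11 + 0.253×5 + 0.25×9.1 + 0.031×5.6 = 4.814 kJ/s.
Handling time per unit search time: 0.1×19 + 0.253×10 + 0.25×5.6 + 0.031×2.5 = 5.908.
Rate = 4.814/(1 + 5.908) = 0.6969 kJ/s.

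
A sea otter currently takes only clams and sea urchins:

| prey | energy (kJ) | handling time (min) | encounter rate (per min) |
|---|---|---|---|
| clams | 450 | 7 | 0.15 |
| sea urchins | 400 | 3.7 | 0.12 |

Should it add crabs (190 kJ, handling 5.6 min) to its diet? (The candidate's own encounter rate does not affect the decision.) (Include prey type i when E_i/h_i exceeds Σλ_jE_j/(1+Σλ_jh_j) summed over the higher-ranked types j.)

No

Intake rate on the current diet: R = (0.15×450 + 0.12×400) / (1 + 0.15×7 + 0.12×3.7) = 115.5/2.494 = 46.31 kJ/min.
crabs: E/h = 190/5.6 = 33.93 kJ/min.
Since 33.93 < R, time spent handling crabs is better spent searching.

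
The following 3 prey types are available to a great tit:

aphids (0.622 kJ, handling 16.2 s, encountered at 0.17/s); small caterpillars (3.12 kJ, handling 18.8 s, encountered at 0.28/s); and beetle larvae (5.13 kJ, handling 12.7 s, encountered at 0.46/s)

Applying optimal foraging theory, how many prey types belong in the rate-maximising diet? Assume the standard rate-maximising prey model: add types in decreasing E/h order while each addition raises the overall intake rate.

E/h in descending order: beetle larvae 0.404, small caterpillars 0.166, aphids 0.0384 kJ/s. The optimal diet is the largest prefix of this list for which every included type satisfies E_i/h_i > R on the types above it.
Rate on top 1: 0.3449. small caterpillars: 0.166 < 0.3449 → exclude; stop.
Optimal diet: beetle larvae — 1 of 3 types.

1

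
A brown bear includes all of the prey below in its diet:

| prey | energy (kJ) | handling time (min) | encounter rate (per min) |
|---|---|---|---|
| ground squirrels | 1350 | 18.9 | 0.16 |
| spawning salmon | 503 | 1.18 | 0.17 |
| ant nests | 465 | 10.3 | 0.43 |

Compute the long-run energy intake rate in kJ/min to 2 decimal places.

R = (0.16×1350 + 0.17×503 + 0.43×465) / (1 + 0.16×18.9 + 0.17×1.18 + 0.43×10.3) = 501.5/8.654 = 57.95 kJ/min.

57.95 kJ/min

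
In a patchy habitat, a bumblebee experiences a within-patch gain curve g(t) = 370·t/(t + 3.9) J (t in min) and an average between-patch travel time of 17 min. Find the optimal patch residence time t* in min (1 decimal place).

8.1 min

Maximise g(t)/(T+t): set derivative to zero → g'(t)(T+t) = g(t).
g'(t) = 370·3.9/(t + 3.9)². Setting 370·3.9/(t+3.9)² = 370t/[(t+3.9)(17+t)] gives 3.9(17+t) = t(t+3.9), so t² = 3.9×17 = 66.3.
t* = √66.3 = 8.142 min.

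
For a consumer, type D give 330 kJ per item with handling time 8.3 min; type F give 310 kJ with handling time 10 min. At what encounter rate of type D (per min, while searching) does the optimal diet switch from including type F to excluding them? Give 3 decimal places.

Drop type F once their profitability E₂/h₂ falls below the rate achievable on type D alone: E₂/h₂ = λE₁/(1 + λh₁).
Solve for λ: λE₁h₂ = E₂(1 + λh₁) → λ(E₁h₂ − E₂h₁) = E₂ → λ = E₂/(E₁h₂ − E₂h₁).
λ = 310/(330×10 − 310×8.3) = 310/727 = 0.4264 per min.

0.426 per min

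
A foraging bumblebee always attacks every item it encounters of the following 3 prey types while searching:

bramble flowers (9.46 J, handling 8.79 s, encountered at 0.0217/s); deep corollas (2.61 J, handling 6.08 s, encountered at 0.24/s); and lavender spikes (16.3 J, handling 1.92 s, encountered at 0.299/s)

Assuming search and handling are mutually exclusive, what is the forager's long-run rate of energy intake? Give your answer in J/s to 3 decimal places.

1.770 J/s

R = (0.0217×9.46 + 0.24×2.61 + 0.299×16.3) / (1 + 0.0217×8.79 + 0.24×6.08 + 0.299×1.92) = 5.705/3.224 = 1.77 J/s.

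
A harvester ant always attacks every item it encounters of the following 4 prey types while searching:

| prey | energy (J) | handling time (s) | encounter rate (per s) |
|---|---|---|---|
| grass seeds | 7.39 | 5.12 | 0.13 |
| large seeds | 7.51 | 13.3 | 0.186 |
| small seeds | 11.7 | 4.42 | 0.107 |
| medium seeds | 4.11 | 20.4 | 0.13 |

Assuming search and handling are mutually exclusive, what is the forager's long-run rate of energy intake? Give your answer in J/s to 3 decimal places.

0.570 J/s

R = (0.13×7.39 + 0.186×7.51 + 0.107×11.7 + 0.13×4.11) / (1 + 0.13×5.12 + 0.186×13.3 + 0.107×4.42 + 0.13×20.4) = 4.144/7.264 = 0.5704 J/s.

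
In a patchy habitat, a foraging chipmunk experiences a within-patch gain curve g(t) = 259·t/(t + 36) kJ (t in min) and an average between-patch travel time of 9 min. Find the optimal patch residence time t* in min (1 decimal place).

18.0 min

By the marginal value theorem, leave when the instantaneous gain rate g'(t) equals the habitat-wide average g(t)/(T + t).
g'(t) = 259·36/(t + 36)². Setting 259·36/(t+36)² = 259t/[(t+36)(9+t)] gives 36(9+t) = t(t+36), so t² = 36×9 = 324.
t* = √324 = 18 min.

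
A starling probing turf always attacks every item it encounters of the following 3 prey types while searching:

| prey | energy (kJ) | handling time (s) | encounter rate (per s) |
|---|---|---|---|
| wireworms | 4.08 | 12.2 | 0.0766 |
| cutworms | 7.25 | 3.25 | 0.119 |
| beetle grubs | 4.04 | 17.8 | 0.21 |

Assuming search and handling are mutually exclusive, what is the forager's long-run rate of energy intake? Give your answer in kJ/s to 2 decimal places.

Energy encountered per unit search time: 0.0766×4.08 + 0.119×7.25 + 0.21×4.04 = 2.024 kJ/s.
Handling time per unit search time: 0.0766×12.2 + 0.119×3.25 + 0.21×17.8 = 5.059.
Rate = 2.024/(1 + 5.059) = 0.334 kJ/s.

0.33 kJ/s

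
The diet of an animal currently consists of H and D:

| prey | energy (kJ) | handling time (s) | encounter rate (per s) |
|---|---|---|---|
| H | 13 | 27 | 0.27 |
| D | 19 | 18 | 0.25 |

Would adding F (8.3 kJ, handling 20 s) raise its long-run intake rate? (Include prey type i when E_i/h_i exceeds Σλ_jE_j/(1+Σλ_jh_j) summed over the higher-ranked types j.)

No

On H and D alone, R = ΣλE/(1+Σλh) = 8.26/12.79 = 0.6458 kJ/s.
F: E/h = 8.3/20 = 0.415 kJ/s.
Since 0.415 < R, time spent handling F is better spent searching.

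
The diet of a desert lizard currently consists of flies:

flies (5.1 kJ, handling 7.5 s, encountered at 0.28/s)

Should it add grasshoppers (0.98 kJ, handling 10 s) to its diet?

Current rate: (0.28×5.1)/(1 + 0.28×7.5) = 0.4606 kJ/s.
grasshoppers: E/h = 0.98/10 = 0.098 kJ/s.
Since 0.098 < R, time spent handling grasshoppers is better spent searching.

No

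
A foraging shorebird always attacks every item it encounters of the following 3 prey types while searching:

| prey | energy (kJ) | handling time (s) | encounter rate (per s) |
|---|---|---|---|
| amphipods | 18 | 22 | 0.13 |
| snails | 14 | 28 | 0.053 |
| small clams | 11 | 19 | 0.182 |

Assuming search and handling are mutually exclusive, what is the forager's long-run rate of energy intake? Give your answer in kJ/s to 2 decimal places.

0.58 kJ/s

Energy encountered per unit search time: 0.13×18 + 0.053×14 + 0.182×11 = 5.084 kJ/s.
Handling time per unit search time: 0.13×22 + 0.053×28 + 0.182×19 = 7.802.
Rate = 5.084/(1 + 7.802) = 0.5776 kJ/s.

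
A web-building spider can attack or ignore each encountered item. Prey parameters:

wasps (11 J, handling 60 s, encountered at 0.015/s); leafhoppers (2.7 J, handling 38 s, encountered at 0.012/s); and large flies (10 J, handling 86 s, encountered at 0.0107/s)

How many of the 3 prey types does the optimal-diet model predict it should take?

2

Profitabilities (E/h, J/s): wasps 0.183, large flies 0.116, leafhoppers 0.0711. Add prey in this order while the next type's profitability exceeds the intake rate on those already taken.
Rate on top 1: 0.08684. large flies: 0.116 > 0.08684 → include.
Rate on top 2: 0.09645. leafhoppers: 0.0711 < 0.09645 → exclude; stop.
Optimal diet: wasps, large flies — 2 of 3 types.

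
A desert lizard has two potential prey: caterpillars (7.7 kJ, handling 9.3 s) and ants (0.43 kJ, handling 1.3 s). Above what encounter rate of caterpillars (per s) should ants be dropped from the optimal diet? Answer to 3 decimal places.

0.072 per s

At the threshold, the rate on caterpillars alone equals the profitability of ants: λ·7.7/(1 + λ·9.3) = 0.43/1.3 = 0.3308.
Rearranging, λ(7.7 − 0.3308×9.3) = 0.3308, so λ = 0.3308/4.624 = 0.07154 per s.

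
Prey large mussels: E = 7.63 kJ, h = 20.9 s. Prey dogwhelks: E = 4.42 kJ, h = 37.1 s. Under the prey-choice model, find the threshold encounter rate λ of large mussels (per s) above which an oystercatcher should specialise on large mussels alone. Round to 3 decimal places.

0.023 per s

The zero-one rule: include dogwhelks iff E₂/h₂ > λE₁/(1+λh₁). Equality gives the switch point.
λE₁h₂ = E₂ + λE₂h₁ ⇒ λ = E₂/(E₁h₂ − E₂h₁) = 4.42/(283.1 − 92.38) = 0.02318 per s.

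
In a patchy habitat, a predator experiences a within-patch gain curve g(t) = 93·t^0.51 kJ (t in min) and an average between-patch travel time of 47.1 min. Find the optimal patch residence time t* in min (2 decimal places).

49.02 min

By the marginal value theorem, leave when the instantaneous gain rate g'(t) equals the habitat-wide average g(t)/(T + t).
g'(t) = 0.51·93·t^-0.49. Setting 0.51·93·t^-0.49 = 93·t^0.51/(47.1+t) gives 0.51(47.1+t) = t, so 0.49·t = 0.51×47.1.
t* = 0.51×47.1/0.49 = 49.02 min.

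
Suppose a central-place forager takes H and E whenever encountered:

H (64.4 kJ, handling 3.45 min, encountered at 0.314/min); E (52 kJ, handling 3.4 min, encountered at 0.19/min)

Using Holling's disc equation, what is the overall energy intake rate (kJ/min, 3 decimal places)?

11.029 kJ/min

R = (0.314×64.4 + 0.19×52) / (1 + 0.314×3.45 + 0.19×3.4) = 30.1/2.729 = 11.03 kJ/min.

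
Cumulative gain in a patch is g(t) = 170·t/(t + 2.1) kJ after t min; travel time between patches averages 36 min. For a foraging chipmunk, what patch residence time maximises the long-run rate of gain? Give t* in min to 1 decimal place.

8.7 min

Maximise g(t)/(T+t): set derivative to zero → g'(t)(T+t) = g(t).
g'(t) = 170·2.1/(t + 2.1)². Setting 170·2.1/(t+2.1)² = 170t/[(t+2.1)(36+t)] gives 2.1(36+t) = t(t+2.1), so t² = 2.1×36 = 75.6.
t* = √75.6 = 8.695 min.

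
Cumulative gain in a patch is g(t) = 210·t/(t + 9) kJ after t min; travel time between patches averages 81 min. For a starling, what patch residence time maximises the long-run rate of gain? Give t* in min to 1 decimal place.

Optimal t* satisfies g'(t*) = g(t*)/(T + t*).
g'(t) = 210·9/(t + 9)². Setting 210·9/(t+9)² = 210t/[(t+9)(81+t)] gives 9(81+t) = t(t+9), so t² = 9×81 = 729.
t* = √729 = 27 min.

27.0 min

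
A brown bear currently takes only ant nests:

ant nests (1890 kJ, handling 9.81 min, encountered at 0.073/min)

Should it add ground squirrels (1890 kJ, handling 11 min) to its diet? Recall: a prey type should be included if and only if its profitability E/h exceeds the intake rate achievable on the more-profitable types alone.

Yes

Current rate: (0.073×1890)/(1 + 0.073×9.81) = 80.4 kJ/min.
ground squirrels: E/h = 1890/11 = 171.8 kJ/min.
171.8 > 80.4, so adding ground squirrels raises the average — include it.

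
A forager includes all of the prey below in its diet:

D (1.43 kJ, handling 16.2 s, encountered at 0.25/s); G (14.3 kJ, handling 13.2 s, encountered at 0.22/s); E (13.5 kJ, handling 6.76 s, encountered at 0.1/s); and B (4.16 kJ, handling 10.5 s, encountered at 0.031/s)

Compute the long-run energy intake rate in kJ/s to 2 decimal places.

0.56 kJ/s

R = (0.25×1.43 + 0.22×14.3 + 0.1×13.5 + 0.031×4.16) / (1 + 0.25×16.2 + 0.22×13.2 + 0.1×6.76 + 0.031×10.5) = 4.982/8.956 = 0.5564 kJ/s.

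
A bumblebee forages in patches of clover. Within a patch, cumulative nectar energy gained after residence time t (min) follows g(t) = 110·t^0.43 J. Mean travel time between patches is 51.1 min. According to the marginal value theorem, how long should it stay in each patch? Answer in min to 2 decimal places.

By the marginal value theorem, leave when the instantaneous gain rate g'(t) equals the habitat-wide average g(t)/(T + t).
g'(t) = 0.43·110·t^-0.57. Setting 0.43·110·t^-0.57 = 110·t^0.43/(51.1+t) gives 0.43(51.1+t) = t, so 0.57·t = 0.43×51.1.
t* = 0.43×51.1/0.57 = 38.55 min.

38.55 min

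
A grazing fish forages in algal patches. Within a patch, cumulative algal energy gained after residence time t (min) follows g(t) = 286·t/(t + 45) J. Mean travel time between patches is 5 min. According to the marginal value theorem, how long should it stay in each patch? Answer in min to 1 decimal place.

Optimal t* satisfies g'(t*) = g(t*)/(T + t*).
g'(t) = 286·45/(t + 45)². Setting 286·45/(t+45)² = 286t/[(t+45)(5+t)] gives 45(5+t) = t(t+45), so t² = 45×5 = 225.
t* = √225 = 15 min.

15.0 min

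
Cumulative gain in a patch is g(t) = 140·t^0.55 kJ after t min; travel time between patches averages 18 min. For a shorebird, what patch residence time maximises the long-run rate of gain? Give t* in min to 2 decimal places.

Optimal t* satisfies g'(t*) = g(t*)/(T + t*).
g'(t) = 0.55·140·t^-0.45. Setting 0.55·140·t^-0.45 = 140·t^0.55/(18+t) gives 0.55(18+t) = t, so 0.45·t = 0.55×18.
t* = 0.55×18/0.45 = 22 min.

22.00 min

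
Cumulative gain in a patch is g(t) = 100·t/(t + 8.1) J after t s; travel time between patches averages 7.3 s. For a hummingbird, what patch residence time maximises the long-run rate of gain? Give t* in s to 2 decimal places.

7.69 s

By the marginal value theorem, leave when the instantaneous gain rate g'(t) equals the habitat-wide average g(t)/(T + t).
g'(t) = 100·8.1/(t + 8.1)². Setting 100·8.1/(t+8.1)² = 100t/[(t+8.1)(7.3+t)] gives 8.1(7.3+t) = t(t+8.1), so t² = 8.1×7.3 = 59.13.
t* = √59.13 = 7.69 s.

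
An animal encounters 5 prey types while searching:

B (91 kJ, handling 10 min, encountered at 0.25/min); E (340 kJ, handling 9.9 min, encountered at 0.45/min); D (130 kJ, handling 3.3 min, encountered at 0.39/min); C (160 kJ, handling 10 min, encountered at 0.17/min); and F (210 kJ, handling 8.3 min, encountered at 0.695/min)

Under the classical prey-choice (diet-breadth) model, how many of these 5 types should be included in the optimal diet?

2

Profitabilities (E/h, kJ/min): D 39.4, E 34.3, F 25.3, C 16, B 9.1. Add prey in this order while the next type's profitability exceeds the intake rate on those already taken.
Rate on top 1: 22.17. E: 34.3 > 22.17 → include.
Rate on top 2: 30.21. F: 25.3 < 30.21 → exclude; stop.
Optimal diet: D, E — 2 of 5 types.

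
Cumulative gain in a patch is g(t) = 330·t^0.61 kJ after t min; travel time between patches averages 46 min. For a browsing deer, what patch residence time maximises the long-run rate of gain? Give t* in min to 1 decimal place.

71.9 min

Maximise g(t)/(T+t): set derivative to zero → g'(t)(T+t) = g(t).
g'(t) = 0.61·330·t^-0.39. Setting 0.61·330·t^-0.39 = 330·t^0.61/(46+t) gives 0.61(46+t) = t, so 0.39·t = 0.61×46.
t* = 0.61×46/0.39 = 71.95 min.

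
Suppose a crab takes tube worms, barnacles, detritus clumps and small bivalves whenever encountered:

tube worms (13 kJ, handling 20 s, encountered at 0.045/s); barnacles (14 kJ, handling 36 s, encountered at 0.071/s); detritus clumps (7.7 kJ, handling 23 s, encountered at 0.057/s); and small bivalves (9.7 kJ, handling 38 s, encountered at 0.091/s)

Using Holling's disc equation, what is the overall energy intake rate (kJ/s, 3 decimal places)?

0.314 kJ/s

R = Σλ_iE_i / (1 + Σλ_ih_i)
Numerator: 0.045×13 + 0.071×14 + 0.057×7.7 + 0.091×9.7 = 2.901
Denominator: 1 + 0.045×20 + 0.071×36 + 0.057×23 + 0.091×38 = 9.225
R = 2.901/9.225 = 0.3144 kJ/s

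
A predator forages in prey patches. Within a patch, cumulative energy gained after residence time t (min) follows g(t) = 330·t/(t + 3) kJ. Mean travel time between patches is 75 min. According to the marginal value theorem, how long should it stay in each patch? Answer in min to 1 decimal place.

15.0 min

Maximise g(t)/(T+t): set derivative to zero → g'(t)(T+t) = g(t).
g'(t) = 330·3/(t + 3)². Setting 330·3/(t+3)² = 330t/[(t+3)(75+t)] gives 3(75+t) = t(t+3), so t² = 3×75 = 225.
t* = √225 = 15 min.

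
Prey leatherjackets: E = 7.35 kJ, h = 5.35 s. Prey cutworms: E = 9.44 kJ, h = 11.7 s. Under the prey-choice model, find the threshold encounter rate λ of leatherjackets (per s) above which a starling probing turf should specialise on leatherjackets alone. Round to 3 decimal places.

The zero-one rule: include cutworms iff E₂/h₂ > λE₁/(1+λh₁). Equality gives the switch point.
λE₁h₂ = E₂ + λE₂h₁ ⇒ λ = E₂/(E₁h₂ − E₂h₁) = 9.44/(85.99 − 50.5) = 0.266 per s.

0.266 per s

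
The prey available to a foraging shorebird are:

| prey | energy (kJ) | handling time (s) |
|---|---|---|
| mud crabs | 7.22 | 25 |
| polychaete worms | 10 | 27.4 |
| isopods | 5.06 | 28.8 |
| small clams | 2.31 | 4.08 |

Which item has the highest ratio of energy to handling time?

Profitability E/h (kJ/s): mud crabs = 7.22/25 = 0.289, polychaete worms = 10/27.4 = 0.365, isopods = 5.06/28.8 = 0.176, small clams = 2.31/4.08 = 0.566.
Ranked: small clams > polychaete worms > mud crabs > isopods.

small clams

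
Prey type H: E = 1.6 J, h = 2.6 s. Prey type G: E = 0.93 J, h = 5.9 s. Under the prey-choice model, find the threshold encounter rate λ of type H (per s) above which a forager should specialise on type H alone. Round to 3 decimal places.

0.132 per s

Drop type G once their profitability E₂/h₂ falls below the rate achievable on type H alone: E₂/h₂ = λE₁/(1 + λh₁).
Solve for λ: λE₁h₂ = E₂(1 + λh₁) → λ(E₁h₂ − E₂h₁) = E₂ → λ = E₂/(E₁h₂ − E₂h₁).
λ = 0.93/(1.6×5.9 − 0.93×2.6) = 0.93/7.022 = 0.1324 per s.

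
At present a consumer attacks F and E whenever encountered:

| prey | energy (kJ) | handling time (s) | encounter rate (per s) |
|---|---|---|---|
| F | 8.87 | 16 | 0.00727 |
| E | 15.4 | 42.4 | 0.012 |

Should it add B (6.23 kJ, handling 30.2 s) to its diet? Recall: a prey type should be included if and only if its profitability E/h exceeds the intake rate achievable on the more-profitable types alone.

Intake rate on the current diet: R = (0.00727×8.87 + 0.012×15.4) / (1 + 0.00727×16 + 0.012×42.4) = 0.2493/1.625 = 0.1534 kJ/s.
B: E/h = 6.23/30.2 = 0.2063 kJ/s.
0.2063 > 0.1534, so adding B raises the average — include it.

Yes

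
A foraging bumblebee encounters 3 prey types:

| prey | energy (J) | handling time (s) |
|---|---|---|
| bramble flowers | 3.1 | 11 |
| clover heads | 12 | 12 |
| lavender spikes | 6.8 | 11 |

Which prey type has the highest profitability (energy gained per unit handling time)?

clover heads

In descending order of E/h:
clover heads: 12/12 = 1 J/s
lavender spikes: 6.8/11 = 0.618 J/s
bramble flowers: 3.1/11 = 0.282 J/s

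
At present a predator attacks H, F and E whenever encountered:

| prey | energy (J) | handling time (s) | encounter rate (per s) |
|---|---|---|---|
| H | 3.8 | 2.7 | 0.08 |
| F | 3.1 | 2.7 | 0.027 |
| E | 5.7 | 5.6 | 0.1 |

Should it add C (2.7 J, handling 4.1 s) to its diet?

Current rate: (0.08×3.8 + 0.027×3.1 + 0.1×5.7)/(1 + 0.08×2.7 + 0.027×2.7 + 0.1×5.6) = 0.518 J/s.
C: E/h = 2.7/4.1 = 0.6585 J/s.
Since 0.6585 > R, including C increases the long-run rate.

Yes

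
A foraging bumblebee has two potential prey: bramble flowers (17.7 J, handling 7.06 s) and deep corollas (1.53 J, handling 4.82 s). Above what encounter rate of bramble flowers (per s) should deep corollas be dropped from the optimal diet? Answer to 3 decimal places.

At the threshold, the rate on bramble flowers alone equals the profitability of deep corollas: λ·17.7/(1 + λ·7.06) = 1.53/4.82 = 0.3174.
Rearranging, λ(17.7 − 0.3174×7.06) = 0.3174, so λ = 0.3174/15.46 = 0.02053 per s.

0.021 per s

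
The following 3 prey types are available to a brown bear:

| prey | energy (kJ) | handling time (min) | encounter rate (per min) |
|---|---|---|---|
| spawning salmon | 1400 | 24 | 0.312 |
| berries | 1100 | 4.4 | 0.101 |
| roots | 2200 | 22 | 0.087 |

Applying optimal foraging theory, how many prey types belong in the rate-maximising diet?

Rank by E/h (kJ/min): berries 250, roots 100, spawning salmon 58.3. Include each in turn until the next type's E/h falls below the running intake rate.
Rate on top 1: 76.92. roots: 100 > 76.92 → include.
Rate on top 2: 90.07. spawning salmon: 58.3 < 90.07 → exclude; stop.
Optimal diet: berries, roots — 2 of 3 types.

2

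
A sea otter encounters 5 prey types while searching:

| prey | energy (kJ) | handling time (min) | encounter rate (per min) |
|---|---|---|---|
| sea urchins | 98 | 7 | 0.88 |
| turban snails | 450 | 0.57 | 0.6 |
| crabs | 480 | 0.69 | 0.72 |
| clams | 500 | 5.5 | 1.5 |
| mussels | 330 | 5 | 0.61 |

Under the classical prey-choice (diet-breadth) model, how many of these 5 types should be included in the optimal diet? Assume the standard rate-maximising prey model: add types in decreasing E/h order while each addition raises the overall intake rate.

E/h in descending order: turban snails 789, crabs 696, clams 90.9, mussels 66, sea urchins 14 kJ/min. The optimal diet is the largest prefix of this list for which every included type satisfies E_i/h_i > R on the types above it.
Rate on top 1: 201.2. crabs: 696 > 201.2 → include.
Rate on top 2: 334.8. clams: 90.9 < 334.8 → exclude; stop.
Optimal diet: turban snails, crabs — 2 of 5 types.

2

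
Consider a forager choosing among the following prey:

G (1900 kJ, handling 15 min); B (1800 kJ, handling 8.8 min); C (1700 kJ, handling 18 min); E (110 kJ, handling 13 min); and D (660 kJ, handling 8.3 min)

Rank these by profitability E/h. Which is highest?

B

Profitability E/h (kJ/min): G = 1900/15 = 127, B = 1800/8.8 = 205, C = 1700/18 = 94.4, E = 110/13 = 8.46, D = 660/8.3 = 79.5.
Ranked: B > G > C > D > E.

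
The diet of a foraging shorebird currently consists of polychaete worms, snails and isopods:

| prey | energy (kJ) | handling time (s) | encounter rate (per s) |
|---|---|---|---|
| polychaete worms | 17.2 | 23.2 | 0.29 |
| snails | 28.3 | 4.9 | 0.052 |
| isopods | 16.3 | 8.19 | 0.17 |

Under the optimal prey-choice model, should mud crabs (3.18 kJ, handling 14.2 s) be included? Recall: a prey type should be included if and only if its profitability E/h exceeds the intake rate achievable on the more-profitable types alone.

On polychaete worms, snails and isopods alone, R = ΣλE/(1+Σλh) = 9.231/9.375 = 0.9846 kJ/s.
mud crabs: E/h = 3.18/14.2 = 0.2239 kJ/s.
Since 0.2239 < R, time spent handling mud crabs is better spent searching.

No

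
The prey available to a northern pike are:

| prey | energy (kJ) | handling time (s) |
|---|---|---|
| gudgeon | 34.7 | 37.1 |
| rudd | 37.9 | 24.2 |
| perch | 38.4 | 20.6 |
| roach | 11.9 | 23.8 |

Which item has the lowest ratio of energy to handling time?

roach

Profitability E/h (kJ/s): gudgeon = 34.7/37.1 = 0.935, rudd = 37.9/24.2 = 1.57, perch = 38.4/20.6 = 1.86, roach = 11.9/23.8 = 0.5.
Ranked: perch > rudd > gudgeon > roach.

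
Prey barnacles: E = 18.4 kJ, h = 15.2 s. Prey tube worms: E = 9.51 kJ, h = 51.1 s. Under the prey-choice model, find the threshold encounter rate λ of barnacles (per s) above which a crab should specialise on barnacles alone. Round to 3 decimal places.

0.012 per s

At the threshold, the rate on barnacles alone equals the profitability of tube worms: λ·18.4/(1 + λ·15.2) = 9.51/51.1 = 0.1861.
Rearranging, λ(18.4 − 0.1861×15.2) = 0.1861, so λ = 0.1861/15.57 = 0.01195 per s.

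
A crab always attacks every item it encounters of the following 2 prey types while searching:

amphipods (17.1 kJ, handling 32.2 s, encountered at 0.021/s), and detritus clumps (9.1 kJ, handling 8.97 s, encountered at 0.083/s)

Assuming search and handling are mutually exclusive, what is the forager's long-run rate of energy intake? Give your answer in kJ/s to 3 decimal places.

0.460 kJ/s

Energy encountered per unit search time: 0.021×17.1 + 0.083×9.1 = 1.114 kJ/s.
Handling time per unit search time: 0.021×32.2 + 0.083×8.97 = 1.421.
Rate = 1.114/(1 + 1.421) = 0.4604 kJ/s.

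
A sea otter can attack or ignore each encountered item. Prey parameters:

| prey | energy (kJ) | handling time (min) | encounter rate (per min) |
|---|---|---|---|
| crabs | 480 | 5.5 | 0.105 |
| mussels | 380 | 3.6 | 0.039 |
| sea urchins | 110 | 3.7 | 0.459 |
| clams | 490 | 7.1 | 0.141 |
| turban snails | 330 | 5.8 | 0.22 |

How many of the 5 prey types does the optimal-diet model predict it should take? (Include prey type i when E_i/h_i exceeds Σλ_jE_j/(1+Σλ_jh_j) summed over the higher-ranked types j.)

4

Profitabilities (E/h, kJ/min): mussels 106, crabs 87.3, clams 69, turban snails 56.9, sea urchins 29.7. Add prey in this order while the next type's profitability exceeds the intake rate on those already taken.
Rate on top 1: 13. crabs: 87.3 > 13 → include.
Rate on top 2: 37.96. clams: 69 > 37.96 → include.
Rate on top 3: 49.4. turban snails: 56.9 > 49.4 → include.
Rate on top 4: 51.79. sea urchins: 29.7 < 51.79 → exclude; stop.
Optimal diet: mussels, crabs, clams, turban snails — 4 of 5 types.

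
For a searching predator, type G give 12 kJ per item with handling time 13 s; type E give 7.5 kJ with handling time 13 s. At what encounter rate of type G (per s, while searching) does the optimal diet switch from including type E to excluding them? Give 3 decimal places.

Drop type E once their profitability E₂/h₂ falls below the rate achievable on type G alone: E₂/h₂ = λE₁/(1 + λh₁).
Solve for λ: λE₁h₂ = E₂(1 + λh₁) → λ(E₁h₂ − E₂h₁) = E₂ → λ = E₂/(E₁h₂ − E₂h₁).
λ = 7.5/(12×13 − 7.5×13) = 7.5/58.5 = 0.1282 per s.

0.128 per s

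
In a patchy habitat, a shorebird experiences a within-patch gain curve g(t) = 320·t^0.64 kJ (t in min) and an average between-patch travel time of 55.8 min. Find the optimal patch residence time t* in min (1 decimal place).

Optimal t* satisfies g'(t*) = g(t*)/(T + t*).
g'(t) = 0.64·320·t^-0.36. Setting 0.64·320·t^-0.36 = 320·t^0.64/(55.8+t) gives 0.64(55.8+t) = t, so 0.36·t = 0.64×55.8.
t* = 0.64×55.8/0.36 = 99.2 min.

99.2 min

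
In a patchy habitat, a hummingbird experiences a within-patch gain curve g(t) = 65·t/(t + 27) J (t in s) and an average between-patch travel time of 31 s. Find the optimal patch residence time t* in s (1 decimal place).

Optimal t* satisfies g'(t*) = g(t*)/(T + t*).
g'(t) = 65·27/(t + 27)². Setting 65·27/(t+27)² = 65t/[(t+27)(31+t)] gives 27(31+t) = t(t+27), so t² = 27×31 = 837.
t* = √837 = 28.93 s.

28.9 s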